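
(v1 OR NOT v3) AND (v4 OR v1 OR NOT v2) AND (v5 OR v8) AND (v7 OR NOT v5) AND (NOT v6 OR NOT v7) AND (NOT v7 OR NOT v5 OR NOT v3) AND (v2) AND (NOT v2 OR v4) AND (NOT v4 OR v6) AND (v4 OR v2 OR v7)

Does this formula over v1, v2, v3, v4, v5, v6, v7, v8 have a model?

Yes, satisfiable

From the singleton clause (v2), v2 = true.
From the singleton clause (v4), v4 = true.
From the singleton clause (v6), v6 = true.
From the singleton clause (NOT v7), v7 = false.
From the singleton clause (NOT v5), v5 = false.
From the singleton clause (v8), v8 = true.
Try v1 = true.
All clauses hold; v3 can take either value.
A satisfying assignment: v1: true; v2: true; v3: false; v4: true; v5: false; v6: true; v7: false; v8: true.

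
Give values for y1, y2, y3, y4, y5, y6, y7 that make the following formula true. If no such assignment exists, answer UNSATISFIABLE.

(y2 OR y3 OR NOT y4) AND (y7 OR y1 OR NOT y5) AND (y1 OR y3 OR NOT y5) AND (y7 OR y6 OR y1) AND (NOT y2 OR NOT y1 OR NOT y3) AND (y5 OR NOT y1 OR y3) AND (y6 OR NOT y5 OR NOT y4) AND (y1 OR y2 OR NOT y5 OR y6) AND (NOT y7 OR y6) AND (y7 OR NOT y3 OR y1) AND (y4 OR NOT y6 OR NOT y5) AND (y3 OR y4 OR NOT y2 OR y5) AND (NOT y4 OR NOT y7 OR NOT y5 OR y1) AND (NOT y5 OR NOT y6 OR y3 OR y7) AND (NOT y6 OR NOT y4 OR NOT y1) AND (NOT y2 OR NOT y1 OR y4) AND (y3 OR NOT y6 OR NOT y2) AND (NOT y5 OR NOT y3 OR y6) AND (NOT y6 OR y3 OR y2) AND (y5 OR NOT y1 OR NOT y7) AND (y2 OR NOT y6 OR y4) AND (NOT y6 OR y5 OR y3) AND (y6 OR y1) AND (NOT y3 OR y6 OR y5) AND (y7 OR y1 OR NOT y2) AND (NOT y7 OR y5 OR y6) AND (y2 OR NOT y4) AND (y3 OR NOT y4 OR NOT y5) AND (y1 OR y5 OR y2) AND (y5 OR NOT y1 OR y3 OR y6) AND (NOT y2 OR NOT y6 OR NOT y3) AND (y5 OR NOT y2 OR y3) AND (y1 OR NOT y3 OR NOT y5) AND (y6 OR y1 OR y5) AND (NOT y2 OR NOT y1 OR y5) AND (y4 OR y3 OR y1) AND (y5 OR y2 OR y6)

y1 ↦ true, y2 ↦ false, y3 ↦ false, y4 ↦ false, y5 ↦ true, y6 ↦ false, y7 ↦ false

Try y7 = false.
Try y1 = true.
Try y2 = false.
Unit clause (NOT y4) forces y4 = false.
Unit clause (NOT y6) forces y6 = false.
Unit clause (y5) forces y5 = true.
Unit clause (NOT y3) forces y3 = false.
This assignment satisfies each clause.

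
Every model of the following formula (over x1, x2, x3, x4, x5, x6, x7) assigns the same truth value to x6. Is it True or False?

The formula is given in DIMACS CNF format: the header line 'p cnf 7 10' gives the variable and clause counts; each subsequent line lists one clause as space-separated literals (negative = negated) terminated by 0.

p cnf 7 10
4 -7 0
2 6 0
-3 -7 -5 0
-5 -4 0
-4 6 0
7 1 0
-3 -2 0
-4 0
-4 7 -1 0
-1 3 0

True

Suppose x6 = False.
(x2) alone gives x2 = True.
(¬x4) alone gives x4 = False.
(¬x7) alone gives x7 = False.
(x1) alone gives x1 = True.
(¬x3) alone gives x3 = False.
That conflicts with the unit clause (x3).
So every satisfying assignment has x6 = True.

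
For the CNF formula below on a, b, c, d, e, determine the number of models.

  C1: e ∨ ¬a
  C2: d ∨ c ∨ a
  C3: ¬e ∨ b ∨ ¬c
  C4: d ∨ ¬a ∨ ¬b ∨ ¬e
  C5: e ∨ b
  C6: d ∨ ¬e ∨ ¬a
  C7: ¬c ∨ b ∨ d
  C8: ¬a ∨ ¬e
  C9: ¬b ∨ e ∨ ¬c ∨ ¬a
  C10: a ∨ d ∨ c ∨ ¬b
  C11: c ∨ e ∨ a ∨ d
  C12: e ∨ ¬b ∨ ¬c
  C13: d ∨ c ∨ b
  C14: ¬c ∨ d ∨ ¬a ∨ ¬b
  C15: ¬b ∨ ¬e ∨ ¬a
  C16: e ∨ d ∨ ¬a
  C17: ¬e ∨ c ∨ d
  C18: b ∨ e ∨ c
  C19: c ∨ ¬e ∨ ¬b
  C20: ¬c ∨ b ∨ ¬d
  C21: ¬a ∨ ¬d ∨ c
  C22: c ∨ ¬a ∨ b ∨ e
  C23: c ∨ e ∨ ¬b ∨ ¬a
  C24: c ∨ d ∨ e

4

There are 2^5 = 32 truth assignments over (a, b, c, d, e).
Split on b. With b = True, the clauses containing b are satisfied and ¬b drops from the rest; 3 of the 2^4 = 16 assignments to the other variables satisfy what remains.
With b = False, by the same count on the reduced clause set, 1 assignment works.
(One model: a=F, b=F, c=F, d=T, e=T.)
Total: 3 + 1 = 4.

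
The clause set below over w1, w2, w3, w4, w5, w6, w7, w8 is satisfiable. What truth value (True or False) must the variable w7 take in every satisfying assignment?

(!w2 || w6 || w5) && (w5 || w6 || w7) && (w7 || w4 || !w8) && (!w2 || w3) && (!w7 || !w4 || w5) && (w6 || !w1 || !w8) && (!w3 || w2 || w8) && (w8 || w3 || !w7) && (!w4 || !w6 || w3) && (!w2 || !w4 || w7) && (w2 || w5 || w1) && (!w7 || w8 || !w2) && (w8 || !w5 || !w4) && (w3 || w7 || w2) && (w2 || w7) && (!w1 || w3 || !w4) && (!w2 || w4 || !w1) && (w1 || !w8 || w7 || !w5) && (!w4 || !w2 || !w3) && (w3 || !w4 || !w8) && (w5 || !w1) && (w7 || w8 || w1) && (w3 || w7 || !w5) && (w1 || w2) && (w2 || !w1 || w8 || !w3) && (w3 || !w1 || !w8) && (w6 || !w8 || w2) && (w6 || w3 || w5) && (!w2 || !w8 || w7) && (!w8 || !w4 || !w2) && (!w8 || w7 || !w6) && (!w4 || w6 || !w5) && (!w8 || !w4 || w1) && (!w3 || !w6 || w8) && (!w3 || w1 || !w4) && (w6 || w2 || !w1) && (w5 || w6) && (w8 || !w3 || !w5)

True

Suppose w7 = false.
Unit clause (w2) forces w2 = true.
Unit clause (w3) forces w3 = true.
Unit clause (!w4) forces w4 = false.
Unit clause (!w8) forces w8 = false.
Unit clause (!w1) forces w1 = false.
But (w1) is also a unit clause — contradiction.
So every satisfying assignment has w7 = True.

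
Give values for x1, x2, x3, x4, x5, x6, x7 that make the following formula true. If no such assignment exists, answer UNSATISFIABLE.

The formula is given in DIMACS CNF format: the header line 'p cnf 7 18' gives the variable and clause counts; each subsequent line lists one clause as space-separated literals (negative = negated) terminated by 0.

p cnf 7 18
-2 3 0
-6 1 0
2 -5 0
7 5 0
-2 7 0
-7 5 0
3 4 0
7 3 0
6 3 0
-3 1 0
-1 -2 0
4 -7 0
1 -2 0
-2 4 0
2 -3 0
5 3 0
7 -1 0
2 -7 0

UNSATISFIABLE

Try x2 = False.
Unit clause (¬x5) forces x5 = False.
Unit clause (x7) forces x7 = True.
That conflicts with the unit clause (¬x7).
So x2 must be the other value — set x2 = True.
Unit clause (x3) forces x3 = True.
Unit clause (x7) forces x7 = True.
Unit clause (x5) forces x5 = True.
Unit clause (x1) forces x1 = True.
That conflicts with the unit clause (¬x1).
Neither x2 = True nor x2 = False works.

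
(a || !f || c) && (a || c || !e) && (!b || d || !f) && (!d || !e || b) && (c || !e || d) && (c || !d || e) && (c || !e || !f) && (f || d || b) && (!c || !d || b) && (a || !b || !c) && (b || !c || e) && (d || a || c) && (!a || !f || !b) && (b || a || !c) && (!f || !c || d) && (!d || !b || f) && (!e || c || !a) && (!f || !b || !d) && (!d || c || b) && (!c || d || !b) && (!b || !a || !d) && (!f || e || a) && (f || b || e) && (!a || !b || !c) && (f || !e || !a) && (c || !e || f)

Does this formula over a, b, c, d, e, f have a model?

Case a = true:
Case f = false:
(!e) alone gives e = false.
(b) alone gives b = true.
(!d) alone gives d = false.
(!c) alone gives c = false.
Every clause now holds.
A satisfying assignment: a ↦ true; b ↦ true; c ↦ false; d ↦ false; e ↦ false; f ↦ false.

Yes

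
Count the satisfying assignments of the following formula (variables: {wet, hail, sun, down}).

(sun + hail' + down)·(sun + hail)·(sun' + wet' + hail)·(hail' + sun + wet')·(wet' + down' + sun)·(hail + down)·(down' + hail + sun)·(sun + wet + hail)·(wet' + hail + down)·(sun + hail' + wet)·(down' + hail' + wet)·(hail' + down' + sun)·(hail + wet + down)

4

There are 2^4 = 16 truth assignments over (wet, hail, sun, down).
Check each against the 13 clauses (columns in the order wet, hail, sun, down):
  F F F F  ✗ fails (sun + hail)
  F F F T  ✗ fails (sun + hail)
  F F T F  ✗ fails (hail + down)
  F F T T  ✓ satisfies all
  F T F F  ✗ fails (sun + hail' + down)
  F T F T  ✗ fails (sun + hail' + wet)
  F T T F  ✓ satisfies all
  F T T T  ✗ fails (down' + hail' + wet)
  T F F F  ✗ fails (sun + hail)
  T F F T  ✗ fails (sun + hail)
  T F T F  ✗ fails (sun' + wet' + hail)
  T F T T  ✗ fails (sun' + wet' + hail)
  T T F F  ✗ fails (sun + hail' + down)
  T T F T  ✗ fails (hail' + sun + wet')
  T T T F  ✓ satisfies all
  T T T T  ✓ satisfies all
4 of the 16 rows are models.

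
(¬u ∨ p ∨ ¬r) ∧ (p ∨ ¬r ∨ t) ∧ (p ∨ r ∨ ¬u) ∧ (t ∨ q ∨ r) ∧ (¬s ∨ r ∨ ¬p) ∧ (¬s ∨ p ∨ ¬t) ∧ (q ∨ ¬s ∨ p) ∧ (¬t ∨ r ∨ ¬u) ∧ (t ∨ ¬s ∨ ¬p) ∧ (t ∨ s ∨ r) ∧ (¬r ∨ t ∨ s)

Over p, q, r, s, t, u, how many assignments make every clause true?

There are 2^6 = 64 truth assignments over (p, q, r, s, t, u).
Split on q. With q = True, the clauses containing q are satisfied and ¬q drops from the rest; 8 of the 2^5 = 32 assignments to the other variables satisfy what remains.
With q = False, by the same count on the reduced clause set, 7 assignments work.
Total: 8 + 7 = 15.

15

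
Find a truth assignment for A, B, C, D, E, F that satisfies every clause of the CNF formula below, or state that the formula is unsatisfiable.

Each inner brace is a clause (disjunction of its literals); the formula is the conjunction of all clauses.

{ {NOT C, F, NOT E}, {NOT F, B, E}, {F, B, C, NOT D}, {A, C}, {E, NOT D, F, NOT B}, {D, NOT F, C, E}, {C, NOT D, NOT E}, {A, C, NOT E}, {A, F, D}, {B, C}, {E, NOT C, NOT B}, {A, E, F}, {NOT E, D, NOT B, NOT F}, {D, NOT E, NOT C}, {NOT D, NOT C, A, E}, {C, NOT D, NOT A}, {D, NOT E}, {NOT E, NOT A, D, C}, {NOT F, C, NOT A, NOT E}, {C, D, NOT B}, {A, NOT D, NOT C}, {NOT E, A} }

Try A = true.
Try B = false.
(C) alone gives C = true.
Try F = false.
(NOT E) alone gives E = false.
No clause remains; D is free.

A=true, B=false, C=true, D=false, E=false, F=false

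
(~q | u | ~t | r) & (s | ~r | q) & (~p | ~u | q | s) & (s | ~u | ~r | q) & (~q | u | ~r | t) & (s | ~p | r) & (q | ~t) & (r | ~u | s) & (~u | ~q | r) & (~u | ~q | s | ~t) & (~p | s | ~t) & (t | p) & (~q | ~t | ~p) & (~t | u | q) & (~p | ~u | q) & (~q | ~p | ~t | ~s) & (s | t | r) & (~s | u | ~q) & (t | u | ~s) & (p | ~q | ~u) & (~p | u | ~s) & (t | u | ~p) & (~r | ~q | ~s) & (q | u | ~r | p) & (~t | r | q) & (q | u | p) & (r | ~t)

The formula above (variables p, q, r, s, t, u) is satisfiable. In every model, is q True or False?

Suppose q = 0.
From the singleton clause (~t), t = 0.
From the singleton clause (p), p = 1.
From the singleton clause (~u), u = 0.
But (u) is also a unit clause — contradiction.
So every satisfying assignment has q = True.

True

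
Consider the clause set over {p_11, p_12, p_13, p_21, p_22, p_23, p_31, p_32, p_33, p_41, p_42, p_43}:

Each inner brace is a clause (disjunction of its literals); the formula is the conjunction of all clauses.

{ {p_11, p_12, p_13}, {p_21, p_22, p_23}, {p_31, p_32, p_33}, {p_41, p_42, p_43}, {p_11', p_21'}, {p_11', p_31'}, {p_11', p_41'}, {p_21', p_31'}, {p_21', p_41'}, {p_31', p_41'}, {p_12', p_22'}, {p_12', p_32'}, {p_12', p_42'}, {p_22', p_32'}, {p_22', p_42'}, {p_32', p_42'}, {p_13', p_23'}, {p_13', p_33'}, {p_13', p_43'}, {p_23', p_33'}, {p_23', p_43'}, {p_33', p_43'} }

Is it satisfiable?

Try p_11 = 0.
Try p_12 = 1.
From the singleton clause (p_22'), p_22 = 0.
From the singleton clause (p_32'), p_32 = 0.
From the singleton clause (p_42'), p_42 = 0.
Try p_21 = 1.
From the singleton clause (p_31'), p_31 = 0.
From the singleton clause (p_33), p_33 = 1.
From the singleton clause (p_41'), p_41 = 0.
From the singleton clause (p_43), p_43 = 1.
But (p_43') is also a unit clause — contradiction.
So p_21 must be the other value — set p_21 = 0.
From the singleton clause (p_23), p_23 = 1.
From the singleton clause (p_13'), p_13 = 0.
From the singleton clause (p_33'), p_33 = 0.
From the singleton clause (p_31), p_31 = 1.
From the singleton clause (p_41'), p_41 = 0.
From the singleton clause (p_43), p_43 = 1.
But (p_43') is also a unit clause — contradiction.
Both values of p_21 lead to a conflict.
So p_12 must be the other value — set p_12 = 0.
From the singleton clause (p_13), p_13 = 1.
From the singleton clause (p_23'), p_23 = 0.
From the singleton clause (p_33'), p_33 = 0.
From the singleton clause (p_43'), p_43 = 0.
Try p_21 = 1.
From the singleton clause (p_31'), p_31 = 0.
From the singleton clause (p_32), p_32 = 1.
From the singleton clause (p_41'), p_41 = 0.
From the singleton clause (p_42), p_42 = 1.
But (p_42') is also a unit clause — contradiction.
So p_21 must be the other value — set p_21 = 0.
From the singleton clause (p_22), p_22 = 1.
From the singleton clause (p_32'), p_32 = 0.
From the singleton clause (p_31), p_31 = 1.
From the singleton clause (p_41'), p_41 = 0.
From the singleton clause (p_42), p_42 = 1.
But (p_42') is also a unit clause — contradiction.
Both values of p_21 lead to a conflict.
Both values of p_12 lead to a conflict.
So p_11 must be the other value — set p_11 = 1.
From the singleton clause (p_21'), p_21 = 0.
From the singleton clause (p_31'), p_31 = 0.
From the singleton clause (p_41'), p_41 = 0.
Try p_22 = 1.
From the singleton clause (p_12'), p_12 = 0.
From the singleton clause (p_32'), p_32 = 0.
From the singleton clause (p_33), p_33 = 1.
From the singleton clause (p_42'), p_42 = 0.
From the singleton clause (p_43), p_43 = 1.
But (p_43') is also a unit clause — contradiction.
So p_22 must be the other value — set p_22 = 0.
From the singleton clause (p_23), p_23 = 1.
From the singleton clause (p_13'), p_13 = 0.
From the singleton clause (p_33'), p_33 = 0.
From the singleton clause (p_32), p_32 = 1.
From the singleton clause (p_12'), p_12 = 0.
From the singleton clause (p_42'), p_42 = 0.
From the singleton clause (p_43), p_43 = 1.
But (p_43') is also a unit clause — contradiction.
Both values of p_22 lead to a conflict.
Both values of p_11 lead to a conflict.
No assignment satisfies every clause.

No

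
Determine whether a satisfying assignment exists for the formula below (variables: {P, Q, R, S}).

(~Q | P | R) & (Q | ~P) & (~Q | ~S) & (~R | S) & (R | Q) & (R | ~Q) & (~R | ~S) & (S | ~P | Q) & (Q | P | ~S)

Branch on Q: set Q = 1.
From the singleton clause (~S), S = 0.
From the singleton clause (~R), R = 0.
That conflicts with the unit clause (R).
Backtrack on Q: now try Q = 0.
From the singleton clause (~P), P = 0.
From the singleton clause (R), R = 1.
From the singleton clause (S), S = 1.
That conflicts with the unit clause (~S).
Neither Q = 1 nor Q = 0 works.
No assignment satisfies every clause.

No, unsatisfiable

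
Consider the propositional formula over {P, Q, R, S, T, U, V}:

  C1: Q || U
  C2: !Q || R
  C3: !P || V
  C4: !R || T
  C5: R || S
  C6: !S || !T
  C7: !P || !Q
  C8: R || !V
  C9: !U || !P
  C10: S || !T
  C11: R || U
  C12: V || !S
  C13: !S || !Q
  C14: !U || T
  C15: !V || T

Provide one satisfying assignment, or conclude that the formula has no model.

UNSATISFIABLE

Try Q = true.
Unit clause (R) forces R = true.
Unit clause (T) forces T = true.
Unit clause (!S) forces S = false.
But (S) is also a unit clause — contradiction.
So Q must be the other value — set Q = false.
Unit clause (U) forces U = true.
Unit clause (!P) forces P = false.
Unit clause (T) forces T = true.
Unit clause (!S) forces S = false.
But (S) is also a unit clause — contradiction.
Neither Q = true nor Q = false works.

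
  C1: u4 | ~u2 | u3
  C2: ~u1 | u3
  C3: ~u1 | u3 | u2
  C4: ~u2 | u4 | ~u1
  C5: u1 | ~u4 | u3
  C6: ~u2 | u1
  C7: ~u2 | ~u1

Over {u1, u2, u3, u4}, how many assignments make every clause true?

5

There are 2^4 = 16 truth assignments over (u1, u2, u3, u4).
Check each against the 7 clauses (columns in the order u1, u2, u3, u4):
  F F F F  ✓ satisfies all
  F F F T  ✗ fails (u1 | ~u4 | u3)
  F F T F  ✓ satisfies all
  F F T T  ✓ satisfies all
  F T F F  ✗ fails (u4 | ~u2 | u3)
  F T F T  ✗ fails (u1 | ~u4 | u3)
  F T T F  ✗ fails (~u2 | u1)
  F T T T  ✗ fails (~u2 | u1)
  T F F F  ✗ fails (~u1 | u3)
  T F F T  ✗ fails (~u1 | u3)
  T F T F  ✓ satisfies all
  T F T T  ✓ satisfies all
  T T F F  ✗ fails (u4 | ~u2 | u3)
  T T F T  ✗ fails (~u1 | u3)
  T T T F  ✗ fails (~u2 | u4 | ~u1)
  T T T T  ✗ fails (~u2 | ~u1)
5 of the 16 rows are models.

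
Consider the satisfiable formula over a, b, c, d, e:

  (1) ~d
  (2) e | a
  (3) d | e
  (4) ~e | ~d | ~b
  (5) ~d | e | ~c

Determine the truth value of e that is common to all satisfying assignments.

Suppose e = 0.
Unit clause (~d) forces d = 0.
That conflicts with the unit clause (d).
So every satisfying assignment has e = True.

True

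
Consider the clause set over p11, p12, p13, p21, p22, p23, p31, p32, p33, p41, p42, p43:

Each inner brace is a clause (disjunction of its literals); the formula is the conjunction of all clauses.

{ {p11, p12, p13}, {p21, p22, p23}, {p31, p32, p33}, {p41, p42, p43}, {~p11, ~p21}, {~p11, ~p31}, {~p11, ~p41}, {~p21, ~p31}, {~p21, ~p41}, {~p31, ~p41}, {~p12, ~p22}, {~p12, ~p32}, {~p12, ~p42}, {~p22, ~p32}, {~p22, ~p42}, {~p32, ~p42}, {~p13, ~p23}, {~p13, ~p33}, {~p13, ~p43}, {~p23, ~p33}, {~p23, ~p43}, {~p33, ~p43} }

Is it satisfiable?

Try p11 = 0.
Try p12 = 1.
(~p22) alone gives p22 = 0.
(~p32) alone gives p32 = 0.
(~p42) alone gives p42 = 0.
Try p21 = 1.
(~p31) alone gives p31 = 0.
(p33) alone gives p33 = 1.
(~p41) alone gives p41 = 0.
(p43) alone gives p43 = 1.
Now (~p43) is unsatisfied and unit — conflict.
So p21 must be the other value — set p21 = 0.
(p23) alone gives p23 = 1.
(~p13) alone gives p13 = 0.
(~p33) alone gives p33 = 0.
(p31) alone gives p31 = 1.
(~p41) alone gives p41 = 0.
(p43) alone gives p43 = 1.
Now (~p43) is unsatisfied and unit — conflict.
Neither p21 = 1 nor p21 = 0 works.
So p12 must be the other value — set p12 = 0.
(p13) alone gives p13 = 1.
(~p23) alone gives p23 = 0.
(~p33) alone gives p33 = 0.
(~p43) alone gives p43 = 0.
Try p21 = 1.
(~p31) alone gives p31 = 0.
(p32) alone gives p32 = 1.
(~p41) alone gives p41 = 0.
(p42) alone gives p42 = 1.
Now (~p42) is unsatisfied and unit — conflict.
So p21 must be the other value — set p21 = 0.
(p22) alone gives p22 = 1.
(~p32) alone gives p32 = 0.
(p31) alone gives p31 = 1.
(~p41) alone gives p41 = 0.
(p42) alone gives p42 = 1.
Now (~p42) is unsatisfied and unit — conflict.
Neither p21 = 1 nor p21 = 0 works.
Neither p12 = 1 nor p12 = 0 works.
So p11 must be the other value — set p11 = 1.
(~p21) alone gives p21 = 0.
(~p31) alone gives p31 = 0.
(~p41) alone gives p41 = 0.
Try p22 = 1.
(~p12) alone gives p12 = 0.
(~p32) alone gives p32 = 0.
(p33) alone gives p33 = 1.
(~p42) alone gives p42 = 0.
(p43) alone gives p43 = 1.
Now (~p43) is unsatisfied and unit — conflict.
So p22 must be the other value — set p22 = 0.
(p23) alone gives p23 = 1.
(~p13) alone gives p13 = 0.
(~p33) alone gives p33 = 0.
(p32) alone gives p32 = 1.
(~p12) alone gives p12 = 0.
(~p42) alone gives p42 = 0.
(p43) alone gives p43 = 1.
Now (~p43) is unsatisfied and unit — conflict.
Neither p22 = 1 nor p22 = 0 works.
Neither p11 = 1 nor p11 = 0 works.
No assignment satisfies every clause.

No, unsatisfiable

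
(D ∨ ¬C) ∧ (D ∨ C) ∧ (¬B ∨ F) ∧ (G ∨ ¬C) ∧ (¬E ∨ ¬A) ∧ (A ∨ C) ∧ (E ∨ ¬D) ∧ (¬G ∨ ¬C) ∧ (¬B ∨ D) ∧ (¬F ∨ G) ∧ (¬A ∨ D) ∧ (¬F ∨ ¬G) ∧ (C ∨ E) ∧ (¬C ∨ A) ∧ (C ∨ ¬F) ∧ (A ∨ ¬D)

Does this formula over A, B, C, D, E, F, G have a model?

No

Suppose D = True.
Unit clause (E) forces E = True.
Unit clause (¬A) forces A = False.
That conflicts with the unit clause (A).
Backtrack on D: now try D = False.
Unit clause (¬C) forces C = False.
That conflicts with the unit clause (C).
Both values of D lead to a conflict.
No assignment satisfies every clause.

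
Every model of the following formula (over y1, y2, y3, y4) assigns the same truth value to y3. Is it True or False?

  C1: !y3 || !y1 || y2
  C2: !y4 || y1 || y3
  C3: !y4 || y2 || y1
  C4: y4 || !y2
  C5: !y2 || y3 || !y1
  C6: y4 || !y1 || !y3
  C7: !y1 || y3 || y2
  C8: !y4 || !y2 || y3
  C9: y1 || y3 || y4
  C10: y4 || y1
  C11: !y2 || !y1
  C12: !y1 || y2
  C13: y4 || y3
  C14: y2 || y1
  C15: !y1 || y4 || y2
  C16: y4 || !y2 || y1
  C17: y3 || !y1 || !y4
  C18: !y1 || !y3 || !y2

True

Suppose y3 = false.
The clause (y4) is unit, so y4 = true.
The clause (y1) is unit, so y1 = true.
Now (!y1) is unsatisfied and unit — conflict.
So every satisfying assignment has y3 = True.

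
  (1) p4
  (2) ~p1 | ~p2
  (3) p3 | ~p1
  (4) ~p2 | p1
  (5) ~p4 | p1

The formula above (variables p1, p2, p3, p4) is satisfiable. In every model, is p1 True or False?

Suppose p1 = 0.
The clause (p4) is unit, so p4 = 1.
That conflicts with the unit clause (~p4).
So every satisfying assignment has p1 = True.

True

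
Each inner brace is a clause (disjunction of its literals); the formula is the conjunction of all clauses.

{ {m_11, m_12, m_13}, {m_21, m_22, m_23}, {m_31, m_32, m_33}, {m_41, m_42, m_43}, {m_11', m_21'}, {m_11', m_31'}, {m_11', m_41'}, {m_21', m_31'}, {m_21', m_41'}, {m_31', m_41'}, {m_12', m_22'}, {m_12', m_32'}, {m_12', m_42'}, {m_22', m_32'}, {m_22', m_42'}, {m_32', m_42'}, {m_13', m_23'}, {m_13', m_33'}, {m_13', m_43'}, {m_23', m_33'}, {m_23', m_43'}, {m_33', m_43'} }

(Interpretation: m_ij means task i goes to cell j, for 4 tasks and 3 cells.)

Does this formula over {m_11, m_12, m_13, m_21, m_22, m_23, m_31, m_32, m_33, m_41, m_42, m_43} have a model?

Try m_11 = 0.
Try m_12 = 1.
From the singleton clause (m_22'), m_22 = 0.
From the singleton clause (m_32'), m_32 = 0.
From the singleton clause (m_42'), m_42 = 0.
Try m_21 = 1.
From the singleton clause (m_31'), m_31 = 0.
From the singleton clause (m_33), m_33 = 1.
From the singleton clause (m_41'), m_41 = 0.
From the singleton clause (m_43), m_43 = 1.
Now (m_43') is unsatisfied and unit — conflict.
That branch fails; take m_21 = 0 instead.
From the singleton clause (m_23), m_23 = 1.
From the singleton clause (m_13'), m_13 = 0.
From the singleton clause (m_33'), m_33 = 0.
From the singleton clause (m_31), m_31 = 1.
From the singleton clause (m_41'), m_41 = 0.
From the singleton clause (m_43), m_43 = 1.
Now (m_43') is unsatisfied and unit — conflict.
Either choice for m_21 ends in contradiction.
That branch fails; take m_12 = 0 instead.
From the singleton clause (m_13), m_13 = 1.
From the singleton clause (m_23'), m_23 = 0.
From the singleton clause (m_33'), m_33 = 0.
From the singleton clause (m_43'), m_43 = 0.
Try m_21 = 1.
From the singleton clause (m_31'), m_31 = 0.
From the singleton clause (m_32), m_32 = 1.
From the singleton clause (m_41'), m_41 = 0.
From the singleton clause (m_42), m_42 = 1.
Now (m_42') is unsatisfied and unit — conflict.
That branch fails; take m_21 = 0 instead.
From the singleton clause (m_22), m_22 = 1.
From the singleton clause (m_32'), m_32 = 0.
From the singleton clause (m_31), m_31 = 1.
From the singleton clause (m_41'), m_41 = 0.
From the singleton clause (m_42), m_42 = 1.
Now (m_42') is unsatisfied and unit — conflict.
Either choice for m_21 ends in contradiction.
Either choice for m_12 ends in contradiction.
That branch fails; take m_11 = 1 instead.
From the singleton clause (m_21'), m_21 = 0.
From the singleton clause (m_31'), m_31 = 0.
From the singleton clause (m_41'), m_41 = 0.
Try m_22 = 1.
From the singleton clause (m_12'), m_12 = 0.
From the singleton clause (m_32'), m_32 = 0.
From the singleton clause (m_33), m_33 = 1.
From the singleton clause (m_42'), m_42 = 0.
From the singleton clause (m_43), m_43 = 1.
Now (m_43') is unsatisfied and unit — conflict.
That branch fails; take m_22 = 0 instead.
From the singleton clause (m_23), m_23 = 1.
From the singleton clause (m_13'), m_13 = 0.
From the singleton clause (m_33'), m_33 = 0.
From the singleton clause (m_32), m_32 = 1.
From the singleton clause (m_12'), m_12 = 0.
From the singleton clause (m_42'), m_42 = 0.
From the singleton clause (m_43), m_43 = 1.
Now (m_43') is unsatisfied and unit — conflict.
Either choice for m_22 ends in contradiction.
Either choice for m_11 ends in contradiction.
No assignment satisfies every clause.

No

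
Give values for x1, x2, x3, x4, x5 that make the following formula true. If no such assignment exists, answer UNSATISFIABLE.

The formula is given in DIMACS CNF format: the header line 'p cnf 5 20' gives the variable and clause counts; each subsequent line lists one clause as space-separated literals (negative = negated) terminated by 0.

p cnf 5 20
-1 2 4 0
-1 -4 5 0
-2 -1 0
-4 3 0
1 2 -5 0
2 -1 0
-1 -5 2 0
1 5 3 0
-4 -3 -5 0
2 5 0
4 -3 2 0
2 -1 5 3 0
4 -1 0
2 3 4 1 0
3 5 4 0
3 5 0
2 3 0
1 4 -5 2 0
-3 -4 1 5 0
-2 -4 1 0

x1 ↦ False; x2 ↦ True; x3 ↦ True; x4 ↦ False; x5 ↦ False

Case x2 = True:
(¬x1) alone gives x1 = False.
(¬x4) alone gives x4 = False.
Case x5 = False:
(x3) alone gives x3 = True.
All clauses are satisfied.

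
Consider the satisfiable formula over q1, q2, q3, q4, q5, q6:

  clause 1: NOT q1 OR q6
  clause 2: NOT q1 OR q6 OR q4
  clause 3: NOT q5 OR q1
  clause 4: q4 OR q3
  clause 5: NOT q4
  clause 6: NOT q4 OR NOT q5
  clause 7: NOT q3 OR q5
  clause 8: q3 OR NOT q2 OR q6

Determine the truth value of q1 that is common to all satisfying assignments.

True

Suppose q1 = false.
Unit clause (NOT q5) forces q5 = false.
Unit clause (NOT q4) forces q4 = false.
Unit clause (q3) forces q3 = true.
That conflicts with the unit clause (NOT q3).
So every satisfying assignment has q1 = True.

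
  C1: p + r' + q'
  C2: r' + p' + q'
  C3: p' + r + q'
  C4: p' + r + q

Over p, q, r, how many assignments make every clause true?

4

There are 2^3 = 8 truth assignments over (p, q, r).
Split on q. With q = 1, the clauses containing q are satisfied and q' drops from the rest; 1 of the 2^2 = 4 assignments to the other variables satisfy what remains.
With q = 0, by the same count on the reduced clause set, 3 assignments work.
(One model: p=F, q=F, r=F.)
Total: 1 + 3 = 4.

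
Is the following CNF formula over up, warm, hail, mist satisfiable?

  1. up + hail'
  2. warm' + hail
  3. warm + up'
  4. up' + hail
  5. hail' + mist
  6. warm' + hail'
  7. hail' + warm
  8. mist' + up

Try up = 0.
(hail') alone gives hail = 0.
(warm') alone gives warm = 0.
(mist') alone gives mist = 0.
This assignment satisfies each clause.
A satisfying assignment: up=0,  warm=0,  hail=0,  mist=0.

Satisfiable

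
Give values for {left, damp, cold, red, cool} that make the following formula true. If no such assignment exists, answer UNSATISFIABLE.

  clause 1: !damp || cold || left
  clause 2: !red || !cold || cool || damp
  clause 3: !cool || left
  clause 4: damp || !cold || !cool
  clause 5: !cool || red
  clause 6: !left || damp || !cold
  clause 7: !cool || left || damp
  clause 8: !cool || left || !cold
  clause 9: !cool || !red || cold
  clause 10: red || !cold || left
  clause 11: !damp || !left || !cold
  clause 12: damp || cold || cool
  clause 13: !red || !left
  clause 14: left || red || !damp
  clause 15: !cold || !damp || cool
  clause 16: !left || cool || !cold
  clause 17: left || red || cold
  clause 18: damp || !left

left ↦ true, damp ↦ true, cold ↦ false, red ↦ false, cool ↦ false

Try cool = false.
Try damp = true.
(!cold) alone gives cold = false.
(left) alone gives left = true.
(!red) alone gives red = false.
All clauses are satisfied.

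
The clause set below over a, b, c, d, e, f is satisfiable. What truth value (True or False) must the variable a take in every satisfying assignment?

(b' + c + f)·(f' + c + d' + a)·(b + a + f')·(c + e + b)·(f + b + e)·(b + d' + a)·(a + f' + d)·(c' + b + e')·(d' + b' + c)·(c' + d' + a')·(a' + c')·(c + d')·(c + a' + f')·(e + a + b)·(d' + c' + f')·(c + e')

Suppose a = 1.
From the singleton clause (c'), c = 0.
From the singleton clause (d'), d = 0.
From the singleton clause (f'), f = 0.
From the singleton clause (b'), b = 0.
From the singleton clause (e), e = 1.
But (e') is also a unit clause — contradiction.
So every satisfying assignment has a = False.

False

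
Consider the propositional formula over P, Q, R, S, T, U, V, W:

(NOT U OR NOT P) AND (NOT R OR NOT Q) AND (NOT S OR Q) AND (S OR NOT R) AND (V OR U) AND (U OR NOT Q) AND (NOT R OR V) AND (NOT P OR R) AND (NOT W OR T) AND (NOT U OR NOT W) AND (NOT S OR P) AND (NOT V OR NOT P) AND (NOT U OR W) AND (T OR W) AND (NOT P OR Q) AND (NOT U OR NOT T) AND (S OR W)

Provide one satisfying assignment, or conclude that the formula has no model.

Branch on U: set U = false.
Unit clause (V) forces V = true.
Unit clause (NOT Q) forces Q = false.
Unit clause (NOT S) forces S = false.
Unit clause (NOT R) forces R = false.
Unit clause (NOT P) forces P = false.
Unit clause (W) forces W = true.
Unit clause (T) forces T = true.
All clauses are satisfied.

P=false, Q=false, R=false, S=false, T=true, U=false, V=true, W=true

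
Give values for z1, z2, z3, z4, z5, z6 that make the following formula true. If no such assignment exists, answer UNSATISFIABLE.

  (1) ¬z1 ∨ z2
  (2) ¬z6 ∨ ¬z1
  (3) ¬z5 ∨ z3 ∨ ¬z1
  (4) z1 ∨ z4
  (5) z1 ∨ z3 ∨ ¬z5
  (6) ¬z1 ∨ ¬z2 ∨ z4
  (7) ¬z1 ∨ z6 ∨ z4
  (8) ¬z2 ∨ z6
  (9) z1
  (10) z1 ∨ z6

The clause (z1) is unit, so z1 = True.
The clause (z2) is unit, so z2 = True.
The clause (¬z6) is unit, so z6 = False.
That conflicts with the unit clause (z6).

UNSATISFIABLE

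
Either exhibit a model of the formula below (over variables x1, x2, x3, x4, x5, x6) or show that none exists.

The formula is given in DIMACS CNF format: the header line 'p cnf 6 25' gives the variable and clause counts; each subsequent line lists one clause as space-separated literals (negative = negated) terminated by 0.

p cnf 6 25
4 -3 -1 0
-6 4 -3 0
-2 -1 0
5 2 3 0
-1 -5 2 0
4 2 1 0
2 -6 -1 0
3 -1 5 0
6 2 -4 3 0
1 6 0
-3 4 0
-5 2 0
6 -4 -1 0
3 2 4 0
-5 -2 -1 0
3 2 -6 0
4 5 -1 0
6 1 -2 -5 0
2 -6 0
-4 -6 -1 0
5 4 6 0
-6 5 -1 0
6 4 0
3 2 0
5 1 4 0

x1: False,  x2: True,  x3: False,  x4: True,  x5: False,  x6: True

Suppose x2 = True.
Unit clause (¬x1) forces x1 = False.
Unit clause (x6) forces x6 = True.
Suppose x4 = True.
Every clause is now satisfied; x3, x5 are unconstrained.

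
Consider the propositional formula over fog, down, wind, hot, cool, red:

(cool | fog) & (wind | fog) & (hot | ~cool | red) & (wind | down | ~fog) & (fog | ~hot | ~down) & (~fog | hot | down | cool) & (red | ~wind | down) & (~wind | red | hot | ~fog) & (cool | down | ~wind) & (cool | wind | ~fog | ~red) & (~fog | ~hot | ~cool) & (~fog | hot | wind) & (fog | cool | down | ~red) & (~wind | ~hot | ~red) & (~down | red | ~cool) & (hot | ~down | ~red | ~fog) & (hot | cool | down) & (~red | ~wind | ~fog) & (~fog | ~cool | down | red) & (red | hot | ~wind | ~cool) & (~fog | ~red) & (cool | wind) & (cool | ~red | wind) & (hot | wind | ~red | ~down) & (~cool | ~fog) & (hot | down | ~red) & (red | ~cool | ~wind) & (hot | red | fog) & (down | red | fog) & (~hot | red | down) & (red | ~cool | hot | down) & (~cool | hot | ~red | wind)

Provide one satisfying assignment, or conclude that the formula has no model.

fog=0,  down=1,  wind=1,  hot=0,  cool=1,  red=1

Branch on cool: set cool = 1.
From the singleton clause (~fog), fog = 0.
From the singleton clause (wind), wind = 1.
From the singleton clause (red), red = 1.
From the singleton clause (~hot), hot = 0.
From the singleton clause (down), down = 1.
This assignment satisfies each clause.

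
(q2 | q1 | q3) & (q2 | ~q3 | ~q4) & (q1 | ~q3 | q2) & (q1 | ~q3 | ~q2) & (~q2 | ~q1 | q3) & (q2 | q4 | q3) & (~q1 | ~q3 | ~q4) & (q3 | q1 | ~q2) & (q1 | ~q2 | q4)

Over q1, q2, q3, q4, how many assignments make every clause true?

3

There are 2^4 = 16 truth assignments over (q1, q2, q3, q4).
Check each against the 9 clauses (columns in the order q1, q2, q3, q4):
  F F F F  ✗ fails (q2 | q1 | q3)
  F F F T  ✗ fails (q2 | q1 | q3)
  F F T F  ✗ fails (q1 | ~q3 | q2)
  F F T T  ✗ fails (q2 | ~q3 | ~q4)
  F T F F  ✗ fails (q3 | q1 | ~q2)
  F T F T  ✗ fails (q3 | q1 | ~q2)
  F T T F  ✗ fails (q1 | ~q3 | ~q2)
  F T T T  ✗ fails (q1 | ~q3 | ~q2)
  T F F F  ✗ fails (q2 | q4 | q3)
  T F F T  ✓ satisfies all
  T F T F  ✓ satisfies all
  T F T T  ✗ fails (q2 | ~q3 | ~q4)
  T T F F  ✗ fails (~q2 | ~q1 | q3)
  T T F T  ✗ fails (~q2 | ~q1 | q3)
  T T T F  ✓ satisfies all
  T T T T  ✗ fails (~q1 | ~q3 | ~q4)
3 of the 16 rows are models.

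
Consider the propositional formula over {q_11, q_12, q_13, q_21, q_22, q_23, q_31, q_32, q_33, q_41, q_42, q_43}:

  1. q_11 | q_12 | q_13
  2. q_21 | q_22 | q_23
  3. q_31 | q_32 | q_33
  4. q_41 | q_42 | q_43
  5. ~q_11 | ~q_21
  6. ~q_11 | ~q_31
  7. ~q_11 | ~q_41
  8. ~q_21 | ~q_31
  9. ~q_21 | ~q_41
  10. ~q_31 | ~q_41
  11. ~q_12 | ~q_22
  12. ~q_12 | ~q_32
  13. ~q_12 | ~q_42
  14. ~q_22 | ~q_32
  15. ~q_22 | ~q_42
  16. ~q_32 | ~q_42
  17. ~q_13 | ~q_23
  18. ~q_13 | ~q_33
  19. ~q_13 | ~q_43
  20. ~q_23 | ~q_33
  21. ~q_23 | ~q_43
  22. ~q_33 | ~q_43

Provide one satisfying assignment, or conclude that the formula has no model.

Branch on q_11: set q_11 = 0.
Branch on q_12: set q_12 = 1.
The clause (~q_22) is unit, so q_22 = 0.
The clause (~q_32) is unit, so q_32 = 0.
The clause (~q_42) is unit, so q_42 = 0.
Branch on q_21: set q_21 = 1.
The clause (~q_31) is unit, so q_31 = 0.
The clause (q_33) is unit, so q_33 = 1.
The clause (~q_41) is unit, so q_41 = 0.
The clause (q_43) is unit, so q_43 = 1.
That conflicts with the unit clause (~q_43).
So q_21 must be the other value — set q_21 = 0.
The clause (q_23) is unit, so q_23 = 1.
The clause (~q_13) is unit, so q_13 = 0.
The clause (~q_33) is unit, so q_33 = 0.
The clause (q_31) is unit, so q_31 = 1.
The clause (~q_41) is unit, so q_41 = 0.
The clause (q_43) is unit, so q_43 = 1.
That conflicts with the unit clause (~q_43).
Both values of q_21 lead to a conflict.
So q_12 must be the other value — set q_12 = 0.
The clause (q_13) is unit, so q_13 = 1.
The clause (~q_23) is unit, so q_23 = 0.
The clause (~q_33) is unit, so q_33 = 0.
The clause (~q_43) is unit, so q_43 = 0.
Branch on q_21: set q_21 = 1.
The clause (~q_31) is unit, so q_31 = 0.
The clause (q_32) is unit, so q_32 = 1.
The clause (~q_41) is unit, so q_41 = 0.
The clause (q_42) is unit, so q_42 = 1.
That conflicts with the unit clause (~q_42).
So q_21 must be the other value — set q_21 = 0.
The clause (q_22) is unit, so q_22 = 1.
The clause (~q_32) is unit, so q_32 = 0.
The clause (q_31) is unit, so q_31 = 1.
The clause (~q_41) is unit, so q_41 = 0.
The clause (q_42) is unit, so q_42 = 1.
That conflicts with the unit clause (~q_42).
Both values of q_21 lead to a conflict.
Both values of q_12 lead to a conflict.
So q_11 must be the other value — set q_11 = 1.
The clause (~q_21) is unit, so q_21 = 0.
The clause (~q_31) is unit, so q_31 = 0.
The clause (~q_41) is unit, so q_41 = 0.
Branch on q_22: set q_22 = 1.
The clause (~q_12) is unit, so q_12 = 0.
The clause (~q_32) is unit, so q_32 = 0.
The clause (q_33) is unit, so q_33 = 1.
The clause (~q_42) is unit, so q_42 = 0.
The clause (q_43) is unit, so q_43 = 1.
That conflicts with the unit clause (~q_43).
So q_22 must be the other value — set q_22 = 0.
The clause (q_23) is unit, so q_23 = 1.
The clause (~q_13) is unit, so q_13 = 0.
The clause (~q_33) is unit, so q_33 = 0.
The clause (q_32) is unit, so q_32 = 1.
The clause (~q_12) is unit, so q_12 = 0.
The clause (~q_42) is unit, so q_42 = 0.
The clause (q_43) is unit, so q_43 = 1.
That conflicts with the unit clause (~q_43).
Both values of q_22 lead to a conflict.
Both values of q_11 lead to a conflict.

UNSATISFIABLE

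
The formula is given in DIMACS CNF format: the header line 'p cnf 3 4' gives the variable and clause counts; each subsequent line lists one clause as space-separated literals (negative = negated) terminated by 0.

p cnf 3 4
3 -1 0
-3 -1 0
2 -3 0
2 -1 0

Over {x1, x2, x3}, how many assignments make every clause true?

There are 2^3 = 8 truth assignments over (x1, x2, x3).
Check each against the 4 clauses (columns in the order x1, x2, x3):
  F F F  ✓ satisfies all
  F F T  ✗ fails (x2 ∨ ¬x3)
  F T F  ✓ satisfies all
  F T T  ✓ satisfies all
  T F F  ✗ fails (x3 ∨ ¬x1)
  T F T  ✗ fails (¬x3 ∨ ¬x1)
  T T F  ✗ fails (x3 ∨ ¬x1)
  T T T  ✗ fails (¬x3 ∨ ¬x1)
3 of the 8 rows are models.

3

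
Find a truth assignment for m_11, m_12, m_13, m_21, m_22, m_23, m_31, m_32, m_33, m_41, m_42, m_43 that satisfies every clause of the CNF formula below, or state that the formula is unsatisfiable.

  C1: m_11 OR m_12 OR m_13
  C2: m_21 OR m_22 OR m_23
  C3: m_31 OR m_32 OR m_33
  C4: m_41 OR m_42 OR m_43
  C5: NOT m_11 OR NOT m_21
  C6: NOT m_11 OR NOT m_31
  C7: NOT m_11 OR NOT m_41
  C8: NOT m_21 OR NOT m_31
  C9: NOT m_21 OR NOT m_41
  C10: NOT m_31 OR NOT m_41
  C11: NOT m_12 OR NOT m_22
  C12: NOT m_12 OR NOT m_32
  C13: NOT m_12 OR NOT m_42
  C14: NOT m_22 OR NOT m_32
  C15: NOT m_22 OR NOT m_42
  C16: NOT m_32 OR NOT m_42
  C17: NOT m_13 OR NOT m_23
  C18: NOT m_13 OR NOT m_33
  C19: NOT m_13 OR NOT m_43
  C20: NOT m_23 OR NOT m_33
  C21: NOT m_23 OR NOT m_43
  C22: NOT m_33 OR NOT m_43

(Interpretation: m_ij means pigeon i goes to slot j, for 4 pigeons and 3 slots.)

Suppose m_11 = false.
Suppose m_12 = true.
Unit clause (NOT m_22) forces m_22 = false.
Unit clause (NOT m_32) forces m_32 = false.
Unit clause (NOT m_42) forces m_42 = false.
Suppose m_21 = true.
Unit clause (NOT m_31) forces m_31 = false.
Unit clause (m_33) forces m_33 = true.
Unit clause (NOT m_41) forces m_41 = false.
Unit clause (m_43) forces m_43 = true.
Now (NOT m_43) is unsatisfied and unit — conflict.
That branch fails; take m_21 = false instead.
Unit clause (m_23) forces m_23 = true.
Unit clause (NOT m_13) forces m_13 = false.
Unit clause (NOT m_33) forces m_33 = false.
Unit clause (m_31) forces m_31 = true.
Unit clause (NOT m_41) forces m_41 = false.
Unit clause (m_43) forces m_43 = true.
Now (NOT m_43) is unsatisfied and unit — conflict.
Neither m_21 = true nor m_21 = false works.
That branch fails; take m_12 = false instead.
Unit clause (m_13) forces m_13 = true.
Unit clause (NOT m_23) forces m_23 = false.
Unit clause (NOT m_33) forces m_33 = false.
Unit clause (NOT m_43) forces m_43 = false.
Suppose m_21 = true.
Unit clause (NOT m_31) forces m_31 = false.
Unit clause (m_32) forces m_32 = true.
Unit clause (NOT m_41) forces m_41 = false.
Unit clause (m_42) forces m_42 = true.
Now (NOT m_42) is unsatisfied and unit — conflict.
That branch fails; take m_21 = false instead.
Unit clause (m_22) forces m_22 = true.
Unit clause (NOT m_32) forces m_32 = false.
Unit clause (m_31) forces m_31 = true.
Unit clause (NOT m_41) forces m_41 = false.
Unit clause (m_42) forces m_42 = true.
Now (NOT m_42) is unsatisfied and unit — conflict.
Neither m_21 = true nor m_21 = false works.
Neither m_12 = true nor m_12 = false works.
That branch fails; take m_11 = true instead.
Unit clause (NOT m_21) forces m_21 = false.
Unit clause (NOT m_31) forces m_31 = false.
Unit clause (NOT m_41) forces m_41 = false.
Suppose m_22 = true.
Unit clause (NOT m_12) forces m_12 = false.
Unit clause (NOT m_32) forces m_32 = false.
Unit clause (m_33) forces m_33 = true.
Unit clause (NOT m_42) forces m_42 = false.
Unit clause (m_43) forces m_43 = true.
Now (NOT m_43) is unsatisfied and unit — conflict.
That branch fails; take m_22 = false instead.
Unit clause (m_23) forces m_23 = true.
Unit clause (NOT m_13) forces m_13 = false.
Unit clause (NOT m_33) forces m_33 = false.
Unit clause (m_32) forces m_32 = true.
Unit clause (NOT m_12) forces m_12 = false.
Unit clause (NOT m_42) forces m_42 = false.
Unit clause (m_43) forces m_43 = true.
Now (NOT m_43) is unsatisfied and unit — conflict.
Neither m_22 = true nor m_22 = false works.
Neither m_11 = true nor m_11 = false works.

UNSATISFIABLE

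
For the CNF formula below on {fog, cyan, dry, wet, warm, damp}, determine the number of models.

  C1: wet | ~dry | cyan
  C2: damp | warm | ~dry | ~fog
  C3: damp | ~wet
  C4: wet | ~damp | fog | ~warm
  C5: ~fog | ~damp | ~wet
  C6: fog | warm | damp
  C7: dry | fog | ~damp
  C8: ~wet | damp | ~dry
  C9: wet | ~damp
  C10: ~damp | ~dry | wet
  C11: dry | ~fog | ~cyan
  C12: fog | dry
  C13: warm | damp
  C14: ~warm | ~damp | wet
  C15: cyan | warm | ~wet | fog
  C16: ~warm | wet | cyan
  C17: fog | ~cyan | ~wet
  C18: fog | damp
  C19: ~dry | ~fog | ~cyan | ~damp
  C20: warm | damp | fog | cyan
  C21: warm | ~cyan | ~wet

There are 2^6 = 64 truth assignments over (fog, cyan, dry, wet, warm, damp).
Split on wet. With wet = 1, the clauses containing wet are satisfied and ~wet drops from the rest; 1 of the 2^5 = 32 assignments to the other variables satisfy what remains.
With wet = 0, by the same count on the reduced clause set, 1 assignment works.
Total: 1 + 1 = 2.

2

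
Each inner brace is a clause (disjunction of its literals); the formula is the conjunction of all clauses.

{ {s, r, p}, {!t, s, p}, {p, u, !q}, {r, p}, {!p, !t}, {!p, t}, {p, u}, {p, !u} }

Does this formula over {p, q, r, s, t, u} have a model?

No, unsatisfiable

Try r = true.
Try p = false.
Unit clause (u) forces u = true.
Now (!u) is unsatisfied and unit — conflict.
Undo p and try p = true.
Unit clause (!t) forces t = false.
Now (t) is unsatisfied and unit — conflict.
Both values of p lead to a conflict.
Undo r and try r = false.
Unit clause (p) forces p = true.
Unit clause (!t) forces t = false.
Now (t) is unsatisfied and unit — conflict.
Both values of r lead to a conflict.
No assignment satisfies every clause.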